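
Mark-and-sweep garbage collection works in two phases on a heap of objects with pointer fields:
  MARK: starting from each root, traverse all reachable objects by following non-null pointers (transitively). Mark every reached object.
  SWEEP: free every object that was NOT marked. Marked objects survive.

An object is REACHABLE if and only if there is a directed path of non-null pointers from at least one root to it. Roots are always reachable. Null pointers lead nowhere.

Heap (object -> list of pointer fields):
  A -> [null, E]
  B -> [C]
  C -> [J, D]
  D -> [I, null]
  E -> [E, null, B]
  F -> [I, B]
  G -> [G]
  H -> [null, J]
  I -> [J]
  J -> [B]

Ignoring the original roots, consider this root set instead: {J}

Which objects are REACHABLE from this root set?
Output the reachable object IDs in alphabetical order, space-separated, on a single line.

Roots: J
Mark J: refs=B, marked=J
Mark B: refs=C, marked=B J
Mark C: refs=J D, marked=B C J
Mark D: refs=I null, marked=B C D J
Mark I: refs=J, marked=B C D I J
Unmarked (collected): A E F G H

Answer: B C D I J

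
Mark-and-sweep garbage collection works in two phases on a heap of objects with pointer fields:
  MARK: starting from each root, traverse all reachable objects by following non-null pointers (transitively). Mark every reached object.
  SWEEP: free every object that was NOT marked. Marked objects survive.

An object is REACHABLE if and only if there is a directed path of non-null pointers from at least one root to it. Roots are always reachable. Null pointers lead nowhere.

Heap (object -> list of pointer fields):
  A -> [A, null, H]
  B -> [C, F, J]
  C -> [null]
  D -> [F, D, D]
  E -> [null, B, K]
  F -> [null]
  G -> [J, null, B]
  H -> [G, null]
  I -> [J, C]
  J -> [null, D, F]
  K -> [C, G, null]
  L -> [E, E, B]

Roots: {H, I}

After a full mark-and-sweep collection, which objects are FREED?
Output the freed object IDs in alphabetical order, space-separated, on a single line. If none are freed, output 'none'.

Answer: A E K L

Derivation:
Roots: H I
Mark H: refs=G null, marked=H
Mark I: refs=J C, marked=H I
Mark G: refs=J null B, marked=G H I
Mark J: refs=null D F, marked=G H I J
Mark C: refs=null, marked=C G H I J
Mark B: refs=C F J, marked=B C G H I J
Mark D: refs=F D D, marked=B C D G H I J
Mark F: refs=null, marked=B C D F G H I J
Unmarked (collected): A E K L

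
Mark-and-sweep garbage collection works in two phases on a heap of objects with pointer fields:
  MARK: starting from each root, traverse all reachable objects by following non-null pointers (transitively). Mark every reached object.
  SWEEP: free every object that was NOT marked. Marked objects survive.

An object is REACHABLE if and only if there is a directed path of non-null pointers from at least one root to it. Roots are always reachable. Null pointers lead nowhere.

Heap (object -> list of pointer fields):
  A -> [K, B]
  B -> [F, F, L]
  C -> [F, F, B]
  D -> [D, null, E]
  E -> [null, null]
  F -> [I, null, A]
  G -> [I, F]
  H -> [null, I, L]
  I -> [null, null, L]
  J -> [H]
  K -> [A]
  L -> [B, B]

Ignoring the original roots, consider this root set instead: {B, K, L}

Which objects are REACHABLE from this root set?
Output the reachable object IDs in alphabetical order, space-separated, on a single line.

Roots: B K L
Mark B: refs=F F L, marked=B
Mark K: refs=A, marked=B K
Mark L: refs=B B, marked=B K L
Mark F: refs=I null A, marked=B F K L
Mark A: refs=K B, marked=A B F K L
Mark I: refs=null null L, marked=A B F I K L
Unmarked (collected): C D E G H J

Answer: A B F I K L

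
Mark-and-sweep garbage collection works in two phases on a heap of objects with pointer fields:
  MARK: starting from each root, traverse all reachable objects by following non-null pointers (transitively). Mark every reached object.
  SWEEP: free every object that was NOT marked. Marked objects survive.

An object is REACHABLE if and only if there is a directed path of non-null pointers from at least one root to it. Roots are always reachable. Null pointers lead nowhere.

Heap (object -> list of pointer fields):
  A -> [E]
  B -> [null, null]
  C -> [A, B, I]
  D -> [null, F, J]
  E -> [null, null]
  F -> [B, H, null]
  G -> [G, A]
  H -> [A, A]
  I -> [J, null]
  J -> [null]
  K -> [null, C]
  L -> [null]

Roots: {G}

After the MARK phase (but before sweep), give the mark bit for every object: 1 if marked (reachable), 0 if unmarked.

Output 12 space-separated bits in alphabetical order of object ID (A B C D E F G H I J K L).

Roots: G
Mark G: refs=G A, marked=G
Mark A: refs=E, marked=A G
Mark E: refs=null null, marked=A E G
Unmarked (collected): B C D F H I J K L

Answer: 1 0 0 0 1 0 1 0 0 0 0 0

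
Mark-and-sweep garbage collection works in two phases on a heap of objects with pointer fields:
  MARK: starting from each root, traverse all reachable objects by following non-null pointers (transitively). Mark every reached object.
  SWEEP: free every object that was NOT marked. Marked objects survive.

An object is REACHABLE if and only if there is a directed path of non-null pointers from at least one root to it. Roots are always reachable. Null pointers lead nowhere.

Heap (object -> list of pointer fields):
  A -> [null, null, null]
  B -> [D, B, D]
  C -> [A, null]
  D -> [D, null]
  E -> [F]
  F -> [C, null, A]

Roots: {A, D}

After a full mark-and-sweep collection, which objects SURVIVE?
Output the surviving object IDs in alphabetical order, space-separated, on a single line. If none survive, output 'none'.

Answer: A D

Derivation:
Roots: A D
Mark A: refs=null null null, marked=A
Mark D: refs=D null, marked=A D
Unmarked (collected): B C E F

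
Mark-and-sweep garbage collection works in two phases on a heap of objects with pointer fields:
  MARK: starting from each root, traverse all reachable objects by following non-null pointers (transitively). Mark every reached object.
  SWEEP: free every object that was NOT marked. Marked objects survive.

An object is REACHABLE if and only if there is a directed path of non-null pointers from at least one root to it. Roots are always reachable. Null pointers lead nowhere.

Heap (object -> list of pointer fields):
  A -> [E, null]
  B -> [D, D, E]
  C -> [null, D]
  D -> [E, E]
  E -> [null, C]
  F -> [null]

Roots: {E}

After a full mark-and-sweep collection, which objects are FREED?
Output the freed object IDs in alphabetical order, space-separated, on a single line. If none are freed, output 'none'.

Answer: A B F

Derivation:
Roots: E
Mark E: refs=null C, marked=E
Mark C: refs=null D, marked=C E
Mark D: refs=E E, marked=C D E
Unmarked (collected): A B F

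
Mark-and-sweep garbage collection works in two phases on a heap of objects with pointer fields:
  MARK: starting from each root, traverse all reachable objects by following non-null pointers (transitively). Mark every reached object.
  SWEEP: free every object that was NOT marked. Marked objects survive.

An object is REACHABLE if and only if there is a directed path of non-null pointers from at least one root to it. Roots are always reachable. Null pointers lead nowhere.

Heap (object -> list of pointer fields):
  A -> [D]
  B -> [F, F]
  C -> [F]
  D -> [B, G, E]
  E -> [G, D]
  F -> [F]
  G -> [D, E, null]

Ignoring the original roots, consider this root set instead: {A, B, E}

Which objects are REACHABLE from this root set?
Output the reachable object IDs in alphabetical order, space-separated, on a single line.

Roots: A B E
Mark A: refs=D, marked=A
Mark B: refs=F F, marked=A B
Mark E: refs=G D, marked=A B E
Mark D: refs=B G E, marked=A B D E
Mark F: refs=F, marked=A B D E F
Mark G: refs=D E null, marked=A B D E F G
Unmarked (collected): C

Answer: A B D E F G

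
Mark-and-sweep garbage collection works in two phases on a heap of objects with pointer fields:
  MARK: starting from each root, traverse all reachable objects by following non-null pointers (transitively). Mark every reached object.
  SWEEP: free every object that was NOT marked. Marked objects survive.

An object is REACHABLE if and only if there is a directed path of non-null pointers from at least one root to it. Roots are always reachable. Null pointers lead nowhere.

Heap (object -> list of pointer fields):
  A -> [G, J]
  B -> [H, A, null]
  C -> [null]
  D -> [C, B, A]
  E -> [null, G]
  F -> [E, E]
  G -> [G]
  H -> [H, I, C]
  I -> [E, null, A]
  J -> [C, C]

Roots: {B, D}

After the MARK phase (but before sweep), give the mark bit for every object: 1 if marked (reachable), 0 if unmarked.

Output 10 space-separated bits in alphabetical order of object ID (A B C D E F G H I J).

Answer: 1 1 1 1 1 0 1 1 1 1

Derivation:
Roots: B D
Mark B: refs=H A null, marked=B
Mark D: refs=C B A, marked=B D
Mark H: refs=H I C, marked=B D H
Mark A: refs=G J, marked=A B D H
Mark C: refs=null, marked=A B C D H
Mark I: refs=E null A, marked=A B C D H I
Mark G: refs=G, marked=A B C D G H I
Mark J: refs=C C, marked=A B C D G H I J
Mark E: refs=null G, marked=A B C D E G H I J
Unmarked (collected): F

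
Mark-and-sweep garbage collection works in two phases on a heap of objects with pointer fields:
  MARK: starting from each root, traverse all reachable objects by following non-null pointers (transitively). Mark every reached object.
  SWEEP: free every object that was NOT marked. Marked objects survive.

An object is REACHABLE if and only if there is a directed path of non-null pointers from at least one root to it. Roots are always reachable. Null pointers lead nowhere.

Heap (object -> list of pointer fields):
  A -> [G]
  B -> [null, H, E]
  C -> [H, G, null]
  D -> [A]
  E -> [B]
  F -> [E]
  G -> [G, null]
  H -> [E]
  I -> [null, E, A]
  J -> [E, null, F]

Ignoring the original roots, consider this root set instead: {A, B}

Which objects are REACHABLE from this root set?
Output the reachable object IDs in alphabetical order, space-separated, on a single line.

Roots: A B
Mark A: refs=G, marked=A
Mark B: refs=null H E, marked=A B
Mark G: refs=G null, marked=A B G
Mark H: refs=E, marked=A B G H
Mark E: refs=B, marked=A B E G H
Unmarked (collected): C D F I J

Answer: A B E G H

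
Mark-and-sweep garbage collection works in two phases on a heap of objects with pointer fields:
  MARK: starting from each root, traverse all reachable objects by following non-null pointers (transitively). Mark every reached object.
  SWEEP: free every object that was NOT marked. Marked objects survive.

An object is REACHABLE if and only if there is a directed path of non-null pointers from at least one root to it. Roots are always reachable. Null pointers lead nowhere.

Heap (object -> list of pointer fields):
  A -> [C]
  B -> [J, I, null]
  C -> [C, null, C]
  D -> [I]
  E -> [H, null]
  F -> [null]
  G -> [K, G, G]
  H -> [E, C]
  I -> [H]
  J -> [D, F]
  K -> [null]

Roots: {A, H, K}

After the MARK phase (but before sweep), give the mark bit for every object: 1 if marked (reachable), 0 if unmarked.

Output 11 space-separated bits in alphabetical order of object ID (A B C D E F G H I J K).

Roots: A H K
Mark A: refs=C, marked=A
Mark H: refs=E C, marked=A H
Mark K: refs=null, marked=A H K
Mark C: refs=C null C, marked=A C H K
Mark E: refs=H null, marked=A C E H K
Unmarked (collected): B D F G I J

Answer: 1 0 1 0 1 0 0 1 0 0 1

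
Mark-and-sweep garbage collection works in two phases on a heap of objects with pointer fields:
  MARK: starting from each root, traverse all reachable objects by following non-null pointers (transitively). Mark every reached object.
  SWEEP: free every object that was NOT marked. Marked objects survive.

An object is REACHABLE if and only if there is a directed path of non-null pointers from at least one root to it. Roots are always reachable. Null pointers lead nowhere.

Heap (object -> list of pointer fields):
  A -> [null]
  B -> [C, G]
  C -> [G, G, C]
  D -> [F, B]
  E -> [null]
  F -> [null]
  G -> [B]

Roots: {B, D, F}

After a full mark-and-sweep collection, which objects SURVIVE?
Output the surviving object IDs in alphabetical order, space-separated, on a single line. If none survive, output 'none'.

Roots: B D F
Mark B: refs=C G, marked=B
Mark D: refs=F B, marked=B D
Mark F: refs=null, marked=B D F
Mark C: refs=G G C, marked=B C D F
Mark G: refs=B, marked=B C D F G
Unmarked (collected): A E

Answer: B C D F G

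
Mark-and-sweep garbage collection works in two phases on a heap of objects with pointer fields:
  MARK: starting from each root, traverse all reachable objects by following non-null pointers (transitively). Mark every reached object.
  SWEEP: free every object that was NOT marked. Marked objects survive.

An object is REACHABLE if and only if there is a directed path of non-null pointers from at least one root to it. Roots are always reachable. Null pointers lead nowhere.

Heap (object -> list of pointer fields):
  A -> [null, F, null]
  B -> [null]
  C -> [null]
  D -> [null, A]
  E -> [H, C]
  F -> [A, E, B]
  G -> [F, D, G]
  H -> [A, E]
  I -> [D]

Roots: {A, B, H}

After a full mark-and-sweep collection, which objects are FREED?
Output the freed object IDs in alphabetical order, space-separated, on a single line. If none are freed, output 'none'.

Answer: D G I

Derivation:
Roots: A B H
Mark A: refs=null F null, marked=A
Mark B: refs=null, marked=A B
Mark H: refs=A E, marked=A B H
Mark F: refs=A E B, marked=A B F H
Mark E: refs=H C, marked=A B E F H
Mark C: refs=null, marked=A B C E F H
Unmarked (collected): D G I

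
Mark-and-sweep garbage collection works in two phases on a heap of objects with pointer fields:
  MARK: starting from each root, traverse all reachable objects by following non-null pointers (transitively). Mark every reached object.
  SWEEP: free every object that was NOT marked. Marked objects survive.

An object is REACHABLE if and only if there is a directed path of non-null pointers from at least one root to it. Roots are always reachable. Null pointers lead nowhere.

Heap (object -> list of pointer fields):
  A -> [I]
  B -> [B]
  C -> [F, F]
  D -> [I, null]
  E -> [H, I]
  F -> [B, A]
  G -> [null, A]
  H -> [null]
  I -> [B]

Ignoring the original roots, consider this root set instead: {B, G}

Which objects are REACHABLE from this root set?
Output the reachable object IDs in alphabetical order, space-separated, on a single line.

Answer: A B G I

Derivation:
Roots: B G
Mark B: refs=B, marked=B
Mark G: refs=null A, marked=B G
Mark A: refs=I, marked=A B G
Mark I: refs=B, marked=A B G I
Unmarked (collected): C D E F H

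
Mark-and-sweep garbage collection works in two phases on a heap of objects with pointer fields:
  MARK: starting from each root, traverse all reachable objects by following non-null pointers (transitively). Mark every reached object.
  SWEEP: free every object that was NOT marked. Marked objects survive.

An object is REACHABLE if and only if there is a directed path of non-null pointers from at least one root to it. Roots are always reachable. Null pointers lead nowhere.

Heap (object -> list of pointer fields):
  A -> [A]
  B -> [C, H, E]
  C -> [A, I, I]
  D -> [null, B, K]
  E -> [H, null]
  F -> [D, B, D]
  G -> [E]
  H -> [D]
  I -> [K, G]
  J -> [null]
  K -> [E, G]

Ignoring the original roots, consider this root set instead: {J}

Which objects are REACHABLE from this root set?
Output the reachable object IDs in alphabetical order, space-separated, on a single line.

Roots: J
Mark J: refs=null, marked=J
Unmarked (collected): A B C D E F G H I K

Answer: J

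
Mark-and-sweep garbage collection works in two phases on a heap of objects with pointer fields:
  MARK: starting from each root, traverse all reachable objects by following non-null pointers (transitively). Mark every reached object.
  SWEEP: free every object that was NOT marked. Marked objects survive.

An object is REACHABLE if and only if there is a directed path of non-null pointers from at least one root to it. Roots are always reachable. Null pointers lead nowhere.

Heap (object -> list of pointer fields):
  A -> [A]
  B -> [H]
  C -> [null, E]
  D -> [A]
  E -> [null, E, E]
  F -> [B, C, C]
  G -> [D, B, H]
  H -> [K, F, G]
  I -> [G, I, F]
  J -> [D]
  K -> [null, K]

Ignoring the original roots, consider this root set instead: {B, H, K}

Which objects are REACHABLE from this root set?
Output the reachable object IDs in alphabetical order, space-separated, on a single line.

Answer: A B C D E F G H K

Derivation:
Roots: B H K
Mark B: refs=H, marked=B
Mark H: refs=K F G, marked=B H
Mark K: refs=null K, marked=B H K
Mark F: refs=B C C, marked=B F H K
Mark G: refs=D B H, marked=B F G H K
Mark C: refs=null E, marked=B C F G H K
Mark D: refs=A, marked=B C D F G H K
Mark E: refs=null E E, marked=B C D E F G H K
Mark A: refs=A, marked=A B C D E F G H K
Unmarked (collected): I J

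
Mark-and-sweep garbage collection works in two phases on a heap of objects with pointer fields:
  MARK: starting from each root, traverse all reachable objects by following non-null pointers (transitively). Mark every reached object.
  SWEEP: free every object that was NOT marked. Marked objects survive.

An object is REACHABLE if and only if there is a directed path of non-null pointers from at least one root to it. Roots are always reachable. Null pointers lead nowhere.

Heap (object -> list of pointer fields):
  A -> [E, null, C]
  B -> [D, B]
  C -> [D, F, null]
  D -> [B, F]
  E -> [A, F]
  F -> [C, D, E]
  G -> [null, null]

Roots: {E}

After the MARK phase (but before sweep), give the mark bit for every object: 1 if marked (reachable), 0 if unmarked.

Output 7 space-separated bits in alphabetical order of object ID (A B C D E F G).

Roots: E
Mark E: refs=A F, marked=E
Mark A: refs=E null C, marked=A E
Mark F: refs=C D E, marked=A E F
Mark C: refs=D F null, marked=A C E F
Mark D: refs=B F, marked=A C D E F
Mark B: refs=D B, marked=A B C D E F
Unmarked (collected): G

Answer: 1 1 1 1 1 1 0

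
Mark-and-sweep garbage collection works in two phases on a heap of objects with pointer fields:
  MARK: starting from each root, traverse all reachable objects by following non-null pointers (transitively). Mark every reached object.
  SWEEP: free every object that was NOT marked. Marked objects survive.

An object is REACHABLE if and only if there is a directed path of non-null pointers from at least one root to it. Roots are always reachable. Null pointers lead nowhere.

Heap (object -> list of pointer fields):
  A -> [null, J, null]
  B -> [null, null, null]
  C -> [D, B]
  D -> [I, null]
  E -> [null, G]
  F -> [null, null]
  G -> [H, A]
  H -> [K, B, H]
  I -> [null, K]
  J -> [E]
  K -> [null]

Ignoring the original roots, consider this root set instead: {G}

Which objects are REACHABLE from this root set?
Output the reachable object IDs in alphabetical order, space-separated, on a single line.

Roots: G
Mark G: refs=H A, marked=G
Mark H: refs=K B H, marked=G H
Mark A: refs=null J null, marked=A G H
Mark K: refs=null, marked=A G H K
Mark B: refs=null null null, marked=A B G H K
Mark J: refs=E, marked=A B G H J K
Mark E: refs=null G, marked=A B E G H J K
Unmarked (collected): C D F I

Answer: A B E G H J K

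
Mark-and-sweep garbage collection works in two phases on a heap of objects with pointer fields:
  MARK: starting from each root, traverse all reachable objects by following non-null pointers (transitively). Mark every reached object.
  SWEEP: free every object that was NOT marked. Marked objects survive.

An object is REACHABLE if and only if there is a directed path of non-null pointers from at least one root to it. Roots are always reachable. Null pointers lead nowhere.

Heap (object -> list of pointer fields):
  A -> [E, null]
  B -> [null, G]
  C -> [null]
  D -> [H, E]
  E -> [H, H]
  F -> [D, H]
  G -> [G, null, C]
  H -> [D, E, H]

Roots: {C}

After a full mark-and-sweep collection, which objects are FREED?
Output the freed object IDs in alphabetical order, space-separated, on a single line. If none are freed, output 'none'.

Roots: C
Mark C: refs=null, marked=C
Unmarked (collected): A B D E F G H

Answer: A B D E F G H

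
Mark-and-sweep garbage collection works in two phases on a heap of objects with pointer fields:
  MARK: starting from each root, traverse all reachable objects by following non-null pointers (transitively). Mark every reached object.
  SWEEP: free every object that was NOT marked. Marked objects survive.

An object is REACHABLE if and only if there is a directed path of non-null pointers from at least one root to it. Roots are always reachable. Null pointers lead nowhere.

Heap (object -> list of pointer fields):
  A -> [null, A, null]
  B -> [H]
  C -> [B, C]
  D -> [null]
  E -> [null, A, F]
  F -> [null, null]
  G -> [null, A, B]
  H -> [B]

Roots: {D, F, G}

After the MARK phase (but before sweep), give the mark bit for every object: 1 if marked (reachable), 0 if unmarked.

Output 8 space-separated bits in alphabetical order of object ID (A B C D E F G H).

Roots: D F G
Mark D: refs=null, marked=D
Mark F: refs=null null, marked=D F
Mark G: refs=null A B, marked=D F G
Mark A: refs=null A null, marked=A D F G
Mark B: refs=H, marked=A B D F G
Mark H: refs=B, marked=A B D F G H
Unmarked (collected): C E

Answer: 1 1 0 1 0 1 1 1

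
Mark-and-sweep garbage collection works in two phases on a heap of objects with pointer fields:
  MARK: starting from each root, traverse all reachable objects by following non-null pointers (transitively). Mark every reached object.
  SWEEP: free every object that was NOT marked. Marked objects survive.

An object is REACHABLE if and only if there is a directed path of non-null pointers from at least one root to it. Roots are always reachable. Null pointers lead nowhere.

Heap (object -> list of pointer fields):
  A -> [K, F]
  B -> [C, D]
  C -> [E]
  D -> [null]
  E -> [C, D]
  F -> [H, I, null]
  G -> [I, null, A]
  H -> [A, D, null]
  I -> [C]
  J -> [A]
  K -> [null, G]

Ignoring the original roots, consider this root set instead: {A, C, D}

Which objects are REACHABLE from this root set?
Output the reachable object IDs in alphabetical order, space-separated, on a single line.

Answer: A C D E F G H I K

Derivation:
Roots: A C D
Mark A: refs=K F, marked=A
Mark C: refs=E, marked=A C
Mark D: refs=null, marked=A C D
Mark K: refs=null G, marked=A C D K
Mark F: refs=H I null, marked=A C D F K
Mark E: refs=C D, marked=A C D E F K
Mark G: refs=I null A, marked=A C D E F G K
Mark H: refs=A D null, marked=A C D E F G H K
Mark I: refs=C, marked=A C D E F G H I K
Unmarked (collected): B J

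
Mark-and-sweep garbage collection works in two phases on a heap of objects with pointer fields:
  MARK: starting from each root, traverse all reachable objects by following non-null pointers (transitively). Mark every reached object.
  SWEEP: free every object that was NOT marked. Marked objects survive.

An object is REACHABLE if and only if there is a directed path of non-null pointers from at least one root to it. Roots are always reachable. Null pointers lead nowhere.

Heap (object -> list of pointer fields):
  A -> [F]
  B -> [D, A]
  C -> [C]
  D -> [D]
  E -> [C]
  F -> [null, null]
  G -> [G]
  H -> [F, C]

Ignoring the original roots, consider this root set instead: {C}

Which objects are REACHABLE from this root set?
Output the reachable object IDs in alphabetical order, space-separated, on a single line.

Roots: C
Mark C: refs=C, marked=C
Unmarked (collected): A B D E F G H

Answer: C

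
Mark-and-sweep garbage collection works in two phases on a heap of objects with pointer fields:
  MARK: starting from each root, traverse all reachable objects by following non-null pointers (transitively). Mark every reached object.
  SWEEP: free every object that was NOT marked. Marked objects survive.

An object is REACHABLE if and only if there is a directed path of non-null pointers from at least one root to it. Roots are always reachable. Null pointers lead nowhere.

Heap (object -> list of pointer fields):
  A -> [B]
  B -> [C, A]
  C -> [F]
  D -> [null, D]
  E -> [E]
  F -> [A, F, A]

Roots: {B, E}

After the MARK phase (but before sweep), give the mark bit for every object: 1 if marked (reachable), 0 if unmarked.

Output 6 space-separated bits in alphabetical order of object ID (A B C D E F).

Answer: 1 1 1 0 1 1

Derivation:
Roots: B E
Mark B: refs=C A, marked=B
Mark E: refs=E, marked=B E
Mark C: refs=F, marked=B C E
Mark A: refs=B, marked=A B C E
Mark F: refs=A F A, marked=A B C E F
Unmarked (collected): D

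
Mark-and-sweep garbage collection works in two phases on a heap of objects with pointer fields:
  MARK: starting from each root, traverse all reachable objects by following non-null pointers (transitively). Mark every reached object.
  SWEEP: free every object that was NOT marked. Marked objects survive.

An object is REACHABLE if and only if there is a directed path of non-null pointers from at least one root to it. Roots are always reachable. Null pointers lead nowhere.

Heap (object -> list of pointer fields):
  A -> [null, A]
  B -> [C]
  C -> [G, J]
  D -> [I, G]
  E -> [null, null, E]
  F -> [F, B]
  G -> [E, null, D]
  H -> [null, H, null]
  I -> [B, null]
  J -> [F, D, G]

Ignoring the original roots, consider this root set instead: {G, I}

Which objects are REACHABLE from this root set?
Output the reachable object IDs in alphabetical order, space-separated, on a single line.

Roots: G I
Mark G: refs=E null D, marked=G
Mark I: refs=B null, marked=G I
Mark E: refs=null null E, marked=E G I
Mark D: refs=I G, marked=D E G I
Mark B: refs=C, marked=B D E G I
Mark C: refs=G J, marked=B C D E G I
Mark J: refs=F D G, marked=B C D E G I J
Mark F: refs=F B, marked=B C D E F G I J
Unmarked (collected): A H

Answer: B C D E F G I J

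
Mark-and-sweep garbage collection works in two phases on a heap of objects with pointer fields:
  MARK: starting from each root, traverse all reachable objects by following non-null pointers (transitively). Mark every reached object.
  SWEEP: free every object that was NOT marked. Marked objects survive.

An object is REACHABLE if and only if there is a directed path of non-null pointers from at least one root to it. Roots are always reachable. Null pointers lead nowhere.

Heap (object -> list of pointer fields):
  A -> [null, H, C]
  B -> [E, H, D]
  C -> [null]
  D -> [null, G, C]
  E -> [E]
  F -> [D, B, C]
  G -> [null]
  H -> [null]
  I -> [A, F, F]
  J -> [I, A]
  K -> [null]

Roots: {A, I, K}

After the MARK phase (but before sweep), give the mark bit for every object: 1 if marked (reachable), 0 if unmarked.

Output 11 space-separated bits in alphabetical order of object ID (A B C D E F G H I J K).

Roots: A I K
Mark A: refs=null H C, marked=A
Mark I: refs=A F F, marked=A I
Mark K: refs=null, marked=A I K
Mark H: refs=null, marked=A H I K
Mark C: refs=null, marked=A C H I K
Mark F: refs=D B C, marked=A C F H I K
Mark D: refs=null G C, marked=A C D F H I K
Mark B: refs=E H D, marked=A B C D F H I K
Mark G: refs=null, marked=A B C D F G H I K
Mark E: refs=E, marked=A B C D E F G H I K
Unmarked (collected): J

Answer: 1 1 1 1 1 1 1 1 1 0 1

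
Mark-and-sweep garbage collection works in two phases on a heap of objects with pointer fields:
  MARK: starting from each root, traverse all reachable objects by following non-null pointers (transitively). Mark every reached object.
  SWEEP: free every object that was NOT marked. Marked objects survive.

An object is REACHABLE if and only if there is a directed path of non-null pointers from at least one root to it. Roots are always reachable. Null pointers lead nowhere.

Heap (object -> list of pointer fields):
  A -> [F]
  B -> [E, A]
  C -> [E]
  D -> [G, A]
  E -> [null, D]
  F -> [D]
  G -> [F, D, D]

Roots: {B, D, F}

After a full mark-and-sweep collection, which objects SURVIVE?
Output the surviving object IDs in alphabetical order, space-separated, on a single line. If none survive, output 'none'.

Roots: B D F
Mark B: refs=E A, marked=B
Mark D: refs=G A, marked=B D
Mark F: refs=D, marked=B D F
Mark E: refs=null D, marked=B D E F
Mark A: refs=F, marked=A B D E F
Mark G: refs=F D D, marked=A B D E F G
Unmarked (collected): C

Answer: A B D E F G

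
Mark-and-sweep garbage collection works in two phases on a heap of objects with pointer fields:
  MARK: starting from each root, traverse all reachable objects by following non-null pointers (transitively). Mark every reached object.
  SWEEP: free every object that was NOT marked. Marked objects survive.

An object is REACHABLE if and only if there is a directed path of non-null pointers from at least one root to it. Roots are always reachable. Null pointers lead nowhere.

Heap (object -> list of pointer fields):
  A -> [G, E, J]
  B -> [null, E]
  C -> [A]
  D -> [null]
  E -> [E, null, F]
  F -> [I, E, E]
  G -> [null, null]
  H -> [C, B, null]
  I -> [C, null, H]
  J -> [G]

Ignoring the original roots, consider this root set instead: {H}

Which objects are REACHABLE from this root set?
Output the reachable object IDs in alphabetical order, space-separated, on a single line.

Answer: A B C E F G H I J

Derivation:
Roots: H
Mark H: refs=C B null, marked=H
Mark C: refs=A, marked=C H
Mark B: refs=null E, marked=B C H
Mark A: refs=G E J, marked=A B C H
Mark E: refs=E null F, marked=A B C E H
Mark G: refs=null null, marked=A B C E G H
Mark J: refs=G, marked=A B C E G H J
Mark F: refs=I E E, marked=A B C E F G H J
Mark I: refs=C null H, marked=A B C E F G H I J
Unmarked (collected): D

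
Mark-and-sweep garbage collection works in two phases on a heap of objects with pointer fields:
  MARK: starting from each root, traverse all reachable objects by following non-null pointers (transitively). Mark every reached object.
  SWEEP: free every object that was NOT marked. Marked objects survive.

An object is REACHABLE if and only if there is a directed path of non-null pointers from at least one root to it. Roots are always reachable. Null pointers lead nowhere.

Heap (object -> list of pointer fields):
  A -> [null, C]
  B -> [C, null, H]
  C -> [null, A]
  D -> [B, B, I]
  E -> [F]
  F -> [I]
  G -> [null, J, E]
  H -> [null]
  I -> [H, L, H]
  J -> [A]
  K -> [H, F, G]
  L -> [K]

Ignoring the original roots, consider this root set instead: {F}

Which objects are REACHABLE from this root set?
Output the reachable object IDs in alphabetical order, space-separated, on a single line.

Roots: F
Mark F: refs=I, marked=F
Mark I: refs=H L H, marked=F I
Mark H: refs=null, marked=F H I
Mark L: refs=K, marked=F H I L
Mark K: refs=H F G, marked=F H I K L
Mark G: refs=null J E, marked=F G H I K L
Mark J: refs=A, marked=F G H I J K L
Mark E: refs=F, marked=E F G H I J K L
Mark A: refs=null C, marked=A E F G H I J K L
Mark C: refs=null A, marked=A C E F G H I J K L
Unmarked (collected): B D

Answer: A C E F G H I J K L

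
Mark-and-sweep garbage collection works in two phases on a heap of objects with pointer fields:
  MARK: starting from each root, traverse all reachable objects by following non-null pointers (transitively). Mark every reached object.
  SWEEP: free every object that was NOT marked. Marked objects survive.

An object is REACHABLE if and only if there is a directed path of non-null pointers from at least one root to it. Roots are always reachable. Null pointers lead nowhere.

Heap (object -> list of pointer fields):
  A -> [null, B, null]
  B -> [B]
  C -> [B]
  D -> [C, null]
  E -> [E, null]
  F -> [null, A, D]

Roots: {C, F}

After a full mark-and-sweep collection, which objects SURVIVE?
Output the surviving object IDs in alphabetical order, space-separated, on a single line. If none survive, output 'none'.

Roots: C F
Mark C: refs=B, marked=C
Mark F: refs=null A D, marked=C F
Mark B: refs=B, marked=B C F
Mark A: refs=null B null, marked=A B C F
Mark D: refs=C null, marked=A B C D F
Unmarked (collected): E

Answer: A B C D F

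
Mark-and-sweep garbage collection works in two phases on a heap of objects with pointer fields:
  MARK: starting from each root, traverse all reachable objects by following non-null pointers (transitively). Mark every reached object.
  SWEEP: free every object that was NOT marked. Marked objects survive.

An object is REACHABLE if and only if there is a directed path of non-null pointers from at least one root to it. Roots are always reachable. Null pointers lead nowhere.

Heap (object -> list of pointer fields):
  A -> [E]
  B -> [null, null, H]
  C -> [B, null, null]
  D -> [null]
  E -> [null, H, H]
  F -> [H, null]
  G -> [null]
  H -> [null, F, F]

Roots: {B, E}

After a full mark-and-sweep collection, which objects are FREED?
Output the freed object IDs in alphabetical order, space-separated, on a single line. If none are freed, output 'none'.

Roots: B E
Mark B: refs=null null H, marked=B
Mark E: refs=null H H, marked=B E
Mark H: refs=null F F, marked=B E H
Mark F: refs=H null, marked=B E F H
Unmarked (collected): A C D G

Answer: A C D G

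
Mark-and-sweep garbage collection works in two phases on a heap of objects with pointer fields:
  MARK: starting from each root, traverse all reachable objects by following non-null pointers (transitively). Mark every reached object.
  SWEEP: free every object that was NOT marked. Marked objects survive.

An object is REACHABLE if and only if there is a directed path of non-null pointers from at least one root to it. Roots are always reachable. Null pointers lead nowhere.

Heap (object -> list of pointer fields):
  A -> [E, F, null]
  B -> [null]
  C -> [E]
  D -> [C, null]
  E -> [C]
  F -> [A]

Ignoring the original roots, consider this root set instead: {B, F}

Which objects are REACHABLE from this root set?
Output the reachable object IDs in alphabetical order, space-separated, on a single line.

Answer: A B C E F

Derivation:
Roots: B F
Mark B: refs=null, marked=B
Mark F: refs=A, marked=B F
Mark A: refs=E F null, marked=A B F
Mark E: refs=C, marked=A B E F
Mark C: refs=E, marked=A B C E F
Unmarked (collected): D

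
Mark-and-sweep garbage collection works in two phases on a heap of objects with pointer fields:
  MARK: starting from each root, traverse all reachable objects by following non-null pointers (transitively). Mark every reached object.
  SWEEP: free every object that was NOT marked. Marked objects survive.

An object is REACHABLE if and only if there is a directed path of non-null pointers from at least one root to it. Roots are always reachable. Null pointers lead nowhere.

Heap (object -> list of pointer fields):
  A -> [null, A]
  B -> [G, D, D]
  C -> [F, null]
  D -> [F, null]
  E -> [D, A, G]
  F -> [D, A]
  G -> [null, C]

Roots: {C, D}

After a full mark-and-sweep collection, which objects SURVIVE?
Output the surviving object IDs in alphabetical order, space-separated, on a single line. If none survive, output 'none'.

Answer: A C D F

Derivation:
Roots: C D
Mark C: refs=F null, marked=C
Mark D: refs=F null, marked=C D
Mark F: refs=D A, marked=C D F
Mark A: refs=null A, marked=A C D F
Unmarked (collected): B E G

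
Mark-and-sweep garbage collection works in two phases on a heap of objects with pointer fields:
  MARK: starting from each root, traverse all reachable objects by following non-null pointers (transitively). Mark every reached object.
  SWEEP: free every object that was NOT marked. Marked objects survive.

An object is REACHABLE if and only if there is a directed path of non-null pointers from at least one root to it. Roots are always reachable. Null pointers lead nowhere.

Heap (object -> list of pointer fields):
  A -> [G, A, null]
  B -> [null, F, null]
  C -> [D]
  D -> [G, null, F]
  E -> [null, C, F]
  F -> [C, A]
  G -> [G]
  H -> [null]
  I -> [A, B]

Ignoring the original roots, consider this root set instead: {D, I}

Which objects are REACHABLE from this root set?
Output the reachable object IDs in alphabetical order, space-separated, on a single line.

Roots: D I
Mark D: refs=G null F, marked=D
Mark I: refs=A B, marked=D I
Mark G: refs=G, marked=D G I
Mark F: refs=C A, marked=D F G I
Mark A: refs=G A null, marked=A D F G I
Mark B: refs=null F null, marked=A B D F G I
Mark C: refs=D, marked=A B C D F G I
Unmarked (collected): E H

Answer: A B C D F G I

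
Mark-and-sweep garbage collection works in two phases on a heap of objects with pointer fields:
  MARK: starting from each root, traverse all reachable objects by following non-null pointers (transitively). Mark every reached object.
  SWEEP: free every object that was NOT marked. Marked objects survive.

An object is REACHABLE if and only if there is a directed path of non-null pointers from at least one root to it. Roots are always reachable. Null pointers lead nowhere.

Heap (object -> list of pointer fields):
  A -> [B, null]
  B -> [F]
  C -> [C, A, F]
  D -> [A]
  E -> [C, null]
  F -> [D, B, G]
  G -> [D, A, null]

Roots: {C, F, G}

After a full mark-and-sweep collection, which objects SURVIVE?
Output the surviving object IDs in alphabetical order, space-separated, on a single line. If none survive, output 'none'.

Roots: C F G
Mark C: refs=C A F, marked=C
Mark F: refs=D B G, marked=C F
Mark G: refs=D A null, marked=C F G
Mark A: refs=B null, marked=A C F G
Mark D: refs=A, marked=A C D F G
Mark B: refs=F, marked=A B C D F G
Unmarked (collected): E

Answer: A B C D F G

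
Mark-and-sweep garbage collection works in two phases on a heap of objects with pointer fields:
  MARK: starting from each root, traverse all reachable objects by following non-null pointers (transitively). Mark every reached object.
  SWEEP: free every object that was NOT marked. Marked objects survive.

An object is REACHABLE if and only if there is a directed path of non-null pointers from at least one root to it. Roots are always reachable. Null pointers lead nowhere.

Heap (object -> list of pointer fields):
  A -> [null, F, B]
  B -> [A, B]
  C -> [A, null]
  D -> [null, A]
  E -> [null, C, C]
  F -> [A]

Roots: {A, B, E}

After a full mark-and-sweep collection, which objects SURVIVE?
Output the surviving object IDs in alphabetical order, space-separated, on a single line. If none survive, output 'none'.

Answer: A B C E F

Derivation:
Roots: A B E
Mark A: refs=null F B, marked=A
Mark B: refs=A B, marked=A B
Mark E: refs=null C C, marked=A B E
Mark F: refs=A, marked=A B E F
Mark C: refs=A null, marked=A B C E F
Unmarked (collected): D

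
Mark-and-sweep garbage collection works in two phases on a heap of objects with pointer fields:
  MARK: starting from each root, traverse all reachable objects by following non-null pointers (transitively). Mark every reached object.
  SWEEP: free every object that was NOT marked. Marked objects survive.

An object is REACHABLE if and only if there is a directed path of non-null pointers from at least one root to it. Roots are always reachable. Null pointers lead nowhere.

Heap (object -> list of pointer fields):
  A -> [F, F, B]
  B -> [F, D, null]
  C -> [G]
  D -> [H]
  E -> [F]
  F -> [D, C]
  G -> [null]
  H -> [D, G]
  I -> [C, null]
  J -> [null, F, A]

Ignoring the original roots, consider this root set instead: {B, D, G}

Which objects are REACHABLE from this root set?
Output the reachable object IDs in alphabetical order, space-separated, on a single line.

Answer: B C D F G H

Derivation:
Roots: B D G
Mark B: refs=F D null, marked=B
Mark D: refs=H, marked=B D
Mark G: refs=null, marked=B D G
Mark F: refs=D C, marked=B D F G
Mark H: refs=D G, marked=B D F G H
Mark C: refs=G, marked=B C D F G H
Unmarked (collected): A E I J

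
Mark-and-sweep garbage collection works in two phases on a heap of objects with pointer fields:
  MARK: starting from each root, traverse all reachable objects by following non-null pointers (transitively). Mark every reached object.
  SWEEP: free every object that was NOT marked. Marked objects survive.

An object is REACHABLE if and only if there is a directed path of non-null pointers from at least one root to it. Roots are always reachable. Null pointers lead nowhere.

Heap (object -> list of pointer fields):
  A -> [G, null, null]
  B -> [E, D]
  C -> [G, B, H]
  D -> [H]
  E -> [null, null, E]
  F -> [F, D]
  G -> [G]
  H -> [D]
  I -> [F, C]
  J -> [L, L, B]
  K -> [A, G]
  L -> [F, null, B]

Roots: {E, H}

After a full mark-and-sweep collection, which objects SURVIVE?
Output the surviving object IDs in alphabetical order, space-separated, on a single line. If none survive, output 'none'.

Roots: E H
Mark E: refs=null null E, marked=E
Mark H: refs=D, marked=E H
Mark D: refs=H, marked=D E H
Unmarked (collected): A B C F G I J K L

Answer: D E H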